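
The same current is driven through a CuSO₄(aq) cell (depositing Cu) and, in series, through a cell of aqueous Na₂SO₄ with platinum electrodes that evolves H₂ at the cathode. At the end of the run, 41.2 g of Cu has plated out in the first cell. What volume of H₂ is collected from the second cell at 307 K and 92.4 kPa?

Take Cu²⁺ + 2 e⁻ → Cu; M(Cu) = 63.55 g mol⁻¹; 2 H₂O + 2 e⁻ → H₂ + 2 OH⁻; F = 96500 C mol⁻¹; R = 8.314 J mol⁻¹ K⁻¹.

n(Cu) = 41.2 / 63.55 = 0.6483 mol, so n(e⁻) = 2 × 0.6483 = 1.297 mol.
The cells are in series, so the same 1.297 mol of electrons passes through the second cell.
2 H₂O + 2 e⁻ → H₂ + 2 OH⁻ — 2 mol e⁻ per mol H₂, so n(H₂) = 1.297/2 = 0.6483 mol.
V = nRT/P = (0.6483 × 8.314 × 307) / (92.4 × 10³) = 0.0179 m³ = 17.9 L.

17.9 L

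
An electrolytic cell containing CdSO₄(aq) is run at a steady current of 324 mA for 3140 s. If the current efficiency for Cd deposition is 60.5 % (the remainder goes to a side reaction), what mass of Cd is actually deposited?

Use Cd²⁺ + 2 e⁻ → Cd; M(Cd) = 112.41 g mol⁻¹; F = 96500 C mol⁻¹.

Q = I·t = 0.3240 × 3140.0 = 1017 C.
n(e⁻) = 1017/96500 = 0.01054 mol; theoretically n(Cd) = 0.01054/2 = 0.005271 mol, m_theo = 0.5925 g.
At 60.5 % efficiency, m_actual = 0.605 × 0.5925 = 0.358 g.

0.358 g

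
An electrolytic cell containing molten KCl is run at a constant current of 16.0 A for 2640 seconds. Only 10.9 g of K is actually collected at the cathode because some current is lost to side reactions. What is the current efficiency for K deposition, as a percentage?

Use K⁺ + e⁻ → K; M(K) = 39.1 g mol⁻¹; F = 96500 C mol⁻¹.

Q = I·t = 16.00 × 2640.0 = 42240 C; n(e⁻) = 42240/96500 = 0.4377 mol.
Theoretical n(K) = n(e⁻)/1 = 0.4377 mol, i.e. m_theo = 0.4377 × 39.1 = 17.11 g.
Efficiency = m_actual / m_theo = 10.9 / 17.11 = 63.7 %.

63.7 %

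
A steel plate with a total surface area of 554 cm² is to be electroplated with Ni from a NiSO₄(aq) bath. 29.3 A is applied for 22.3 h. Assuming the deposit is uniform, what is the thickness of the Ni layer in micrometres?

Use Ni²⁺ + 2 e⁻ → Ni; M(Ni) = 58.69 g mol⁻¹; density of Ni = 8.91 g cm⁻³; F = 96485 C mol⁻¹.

1450 μm

Q = I·t = 29.30 × 80280 = 2352000 C; n(e⁻) = 24.38 mol.
n(Ni) = n(e⁻)/2 = 12.19 mol, so m = 12.19 × 58.69 = 715.4 g.
Volume = m/ρ = 715.4 / 8.91 = 80.29 cm³.
Thickness = V/A = 80.29 / 554 = 0.145 cm = 1450 μm.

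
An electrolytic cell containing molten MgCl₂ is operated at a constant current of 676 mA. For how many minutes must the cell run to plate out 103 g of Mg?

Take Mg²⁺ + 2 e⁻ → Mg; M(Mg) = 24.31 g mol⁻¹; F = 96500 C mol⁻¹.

n(Mg) = m/M = 103 / 24.31 = 4.237 mol.
Each Mg atom requires 2 electrons, so n(e⁻) = 2 × 4.237 = 8.474 mol.
Q = n(e⁻)·F = 8.474 × 96500 = 817700 C.
t = Q/I = 817700 / 0.6760 A = 1210000 s = 20200 min.

20200 min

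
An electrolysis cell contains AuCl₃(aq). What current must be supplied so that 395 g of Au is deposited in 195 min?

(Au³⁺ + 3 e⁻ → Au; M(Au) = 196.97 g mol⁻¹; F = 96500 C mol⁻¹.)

n(Au) = 395 / 196.97 = 2.005 mol.
n(e⁻) = 3 × 2.005 = 6.016 mol.
Q = n(e⁻)·F = 6.016 × 96500 = 580600 C.
I = Q/t = 580600 / 11700 s = 49.6 A.

49.6 A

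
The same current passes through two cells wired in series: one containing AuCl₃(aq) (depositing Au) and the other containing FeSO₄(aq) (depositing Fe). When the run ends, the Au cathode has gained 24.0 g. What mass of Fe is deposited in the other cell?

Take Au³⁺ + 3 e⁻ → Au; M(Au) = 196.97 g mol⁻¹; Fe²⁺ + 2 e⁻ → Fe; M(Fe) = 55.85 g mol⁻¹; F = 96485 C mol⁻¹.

10.2 g

n(Au) = 24.0 / 196.97 = 0.1218 mol.
Since Au³⁺ + 3 e⁻ → Au, n(e⁻) passed = 3 × 0.1218 = 0.3655 mol.
Cells in series carry the same charge, so the same 0.3655 mol of electrons passes through cell 2.
Fe²⁺ + 2 e⁻ → Fe, so n(Fe) = 0.3655 / 2 = 0.1828 mol.
m(Fe) = 0.1828 × 55.85 = 10.2 g.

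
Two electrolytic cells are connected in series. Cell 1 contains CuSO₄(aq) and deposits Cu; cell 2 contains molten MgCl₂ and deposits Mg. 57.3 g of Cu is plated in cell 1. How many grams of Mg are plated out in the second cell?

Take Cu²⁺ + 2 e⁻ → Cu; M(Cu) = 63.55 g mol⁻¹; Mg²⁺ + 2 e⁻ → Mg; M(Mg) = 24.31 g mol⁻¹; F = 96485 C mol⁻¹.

n(Cu) = 57.3 / 63.55 = 0.9017 mol.
Since Cu²⁺ + 2 e⁻ → Cu, n(e⁻) passed = 2 × 0.9017 = 1.803 mol.
Cells in series carry the same charge, so the same 1.803 mol of electrons passes through cell 2.
Mg²⁺ + 2 e⁻ → Mg, so n(Mg) = 1.803 / 2 = 0.9017 mol.
m(Mg) = 0.9017 × 24.31 = 21.9 g.

21.9 g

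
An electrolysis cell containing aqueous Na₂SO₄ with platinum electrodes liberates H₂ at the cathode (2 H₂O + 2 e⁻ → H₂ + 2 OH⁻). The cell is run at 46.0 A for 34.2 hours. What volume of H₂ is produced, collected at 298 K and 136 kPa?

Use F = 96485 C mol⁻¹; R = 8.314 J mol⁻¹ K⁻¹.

Q = I·t = 46.00 A × 123120 s = 5664000 C.
n(e⁻) = Q/F = 5664000 / 96485 = 58.70 mol.
2 electrons are transferred per H₂ molecule, so n(H₂) = 58.70 / 2 = 29.35 mol.
V = nRT/P = (29.35 × 8.314 × 298) / (136 × 10³ Pa) = 0.535 m³ = 535 L.

535 L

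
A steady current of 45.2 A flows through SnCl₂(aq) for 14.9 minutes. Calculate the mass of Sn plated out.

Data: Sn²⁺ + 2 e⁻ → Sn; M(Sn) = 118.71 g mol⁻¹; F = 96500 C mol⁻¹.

Q = I·t = 45.20 A × 894.00 s = 40410 C.
n(e⁻) = Q/F = 40410 / 96500 = 0.4187 mol.
Sn²⁺ + 2 e⁻ → Sn, so n(Sn) = n(e⁻)/2 = 0.2094 mol.
m = n·M = 0.2094 × 118.71 = 24.9 g.

24.9 g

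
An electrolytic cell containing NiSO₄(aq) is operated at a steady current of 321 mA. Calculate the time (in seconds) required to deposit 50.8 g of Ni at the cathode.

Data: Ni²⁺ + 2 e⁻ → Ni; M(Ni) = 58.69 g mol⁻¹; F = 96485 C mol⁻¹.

n(Ni) = m/M = 50.8 / 58.69 = 0.8656 mol.
Each Ni atom requires 2 electrons, so n(e⁻) = 2 × 0.8656 = 1.731 mol.
Q = n(e⁻)·F = 1.731 × 96485 = 167000 C.
t = Q/I = 167000 / 0.3210 A = 520300 s.

5.20 × 10⁵ s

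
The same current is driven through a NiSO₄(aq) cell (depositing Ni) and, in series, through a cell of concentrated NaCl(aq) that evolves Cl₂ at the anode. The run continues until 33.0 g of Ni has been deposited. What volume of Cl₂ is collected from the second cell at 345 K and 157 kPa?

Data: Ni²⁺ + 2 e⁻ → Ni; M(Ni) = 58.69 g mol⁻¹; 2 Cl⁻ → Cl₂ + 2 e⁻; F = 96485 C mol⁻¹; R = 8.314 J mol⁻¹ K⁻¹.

10.3 L

n(Ni) = 33.0 / 58.69 = 0.5623 mol, so n(e⁻) = 2 × 0.5623 = 1.125 mol.
The cells are in series, so the same 1.125 mol of electrons passes through the second cell.
2 Cl⁻ → Cl₂ + 2 e⁻ — 2 mol e⁻ per mol Cl₂, so n(Cl₂) = 1.125/2 = 0.5623 mol.
V = nRT/P = (0.5623 × 8.314 × 345) / (157 × 10³) = 0.0103 m³ = 10.3 L.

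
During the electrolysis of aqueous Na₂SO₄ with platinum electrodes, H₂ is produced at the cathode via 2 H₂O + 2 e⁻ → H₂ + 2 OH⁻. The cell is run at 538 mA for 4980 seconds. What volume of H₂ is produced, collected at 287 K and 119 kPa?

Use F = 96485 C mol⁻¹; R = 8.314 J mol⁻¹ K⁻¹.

0.278 L

Q = I·t = 0.5380 A × 4980.0 s = 2679 C.
n(e⁻) = Q/F = 2679 / 96485 = 0.02777 mol.
2 electrons are transferred per H₂ molecule, so n(H₂) = 0.02777 / 2 = 0.01388 mol.
V = nRT/P = (0.01388 × 8.314 × 287) / (119 × 10³ Pa) = 2.78 × 10⁻⁴ m³ = 0.278 L.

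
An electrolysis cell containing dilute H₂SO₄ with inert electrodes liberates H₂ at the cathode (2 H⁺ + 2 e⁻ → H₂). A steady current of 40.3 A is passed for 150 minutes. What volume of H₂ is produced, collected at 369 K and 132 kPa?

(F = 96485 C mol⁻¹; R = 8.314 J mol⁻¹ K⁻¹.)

43.7 L

Q = I·t = 40.30 A × 9000.0 s = 362700 C.
n(e⁻) = Q/F = 362700 / 96485 = 3.759 mol.
2 electrons are transferred per H₂ molecule, so n(H₂) = 3.759 / 2 = 1.880 mol.
V = nRT/P = (1.880 × 8.314 × 369) / (132 × 10³ Pa) = 0.0437 m³ = 43.7 L.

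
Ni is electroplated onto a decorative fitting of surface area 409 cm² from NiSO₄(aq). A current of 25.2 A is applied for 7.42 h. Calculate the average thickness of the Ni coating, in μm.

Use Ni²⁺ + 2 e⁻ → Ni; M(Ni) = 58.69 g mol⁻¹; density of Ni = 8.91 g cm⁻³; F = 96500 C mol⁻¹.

Q = I·t = 25.20 × 26712 = 673100 C; n(e⁻) = 6.976 mol.
n(Ni) = n(e⁻)/2 = 3.488 mol, so m = 3.488 × 58.69 = 204.7 g.
Volume = m/ρ = 204.7 / 8.91 = 22.97 cm³.
Thickness = V/A = 22.97 / 409 = 0.0562 cm = 562 μm.

562 μm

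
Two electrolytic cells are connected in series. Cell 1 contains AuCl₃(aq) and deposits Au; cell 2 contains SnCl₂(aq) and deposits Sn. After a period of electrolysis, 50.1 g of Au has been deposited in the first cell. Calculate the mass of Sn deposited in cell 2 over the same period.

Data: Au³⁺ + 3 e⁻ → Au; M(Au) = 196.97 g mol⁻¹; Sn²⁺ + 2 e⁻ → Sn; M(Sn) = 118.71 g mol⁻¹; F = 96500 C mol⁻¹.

n(Au) = 50.1 / 196.97 = 0.2544 mol.
Since Au³⁺ + 3 e⁻ → Au, n(e⁻) passed = 3 × 0.2544 = 0.7631 mol.
Cells in series carry the same charge, so the same 0.7631 mol of electrons passes through cell 2.
Sn²⁺ + 2 e⁻ → Sn, so n(Sn) = 0.7631 / 2 = 0.3815 mol.
m(Sn) = 0.3815 × 118.71 = 45.3 g.

45.3 g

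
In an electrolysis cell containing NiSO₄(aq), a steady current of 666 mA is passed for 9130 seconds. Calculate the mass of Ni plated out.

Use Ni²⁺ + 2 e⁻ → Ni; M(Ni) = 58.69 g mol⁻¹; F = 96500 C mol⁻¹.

1.85 g

Q = I·t = 0.6660 A × 9130.0 s = 6081 C.
n(e⁻) = Q/F = 6081 / 96500 = 0.06301 mol.
Ni²⁺ + 2 e⁻ → Ni, so n(Ni) = n(e⁻)/2 = 0.03151 mol.
m = n·M = 0.03151 × 58.69 = 1.85 g.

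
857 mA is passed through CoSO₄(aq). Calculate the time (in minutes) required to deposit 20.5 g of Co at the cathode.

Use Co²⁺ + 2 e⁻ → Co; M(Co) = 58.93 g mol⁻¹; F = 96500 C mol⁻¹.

n(Co) = m/M = 20.5 / 58.93 = 0.3479 mol.
Each Co atom requires 2 electrons, so n(e⁻) = 2 × 0.3479 = 0.6957 mol.
Q = n(e⁻)·F = 0.6957 × 96500 = 67140 C.
t = Q/I = 67140 / 0.8570 A = 78340 s = 1310 min.

1310 min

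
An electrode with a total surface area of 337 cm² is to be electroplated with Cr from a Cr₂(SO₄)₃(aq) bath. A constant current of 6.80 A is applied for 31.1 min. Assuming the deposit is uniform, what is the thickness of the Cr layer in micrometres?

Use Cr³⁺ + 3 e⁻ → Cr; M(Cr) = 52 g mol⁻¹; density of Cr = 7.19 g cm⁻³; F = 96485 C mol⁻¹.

9.41 μm

Q = I·t = 6.800 × 1866.0 = 12690 C; n(e⁻) = 0.1315 mol.
n(Cr) = n(e⁻)/3 = 0.04384 mol, so m = 0.04384 × 52 = 2.280 g.
Volume = m/ρ = 2.280 / 7.19 = 0.3170 cm³.
Thickness = V/A = 0.3170 / 337 = 9.41 × 10⁻⁴ cm = 9.41 μm.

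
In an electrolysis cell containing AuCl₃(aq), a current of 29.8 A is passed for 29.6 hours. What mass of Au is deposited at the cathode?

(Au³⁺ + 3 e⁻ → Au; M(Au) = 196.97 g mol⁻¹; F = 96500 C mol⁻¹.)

2160 g

Q = I·t = 29.80 A × 106560 s = 3175000 C.
n(e⁻) = Q/F = 3175000 / 96500 = 32.91 mol.
Au³⁺ + 3 e⁻ → Au, so n(Au) = n(e⁻)/3 = 10.97 mol.
m = n·M = 10.97 × 196.97 = 2160 g.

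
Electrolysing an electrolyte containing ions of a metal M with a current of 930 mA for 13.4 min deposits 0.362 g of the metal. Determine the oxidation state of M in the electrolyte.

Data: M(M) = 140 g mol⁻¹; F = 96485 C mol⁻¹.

Q = I·t = 0.9300 A × 804.00 s = 747.7 C, so n(e⁻) = 747.7/96485 = 0.007750 mol.
n(M) deposited = 0.362 / 140 = 0.002586 mol.
Electrons per atom = n(e⁻)/n(M) = 0.007750 / 0.002586 = 3.00 ≈ 3, so the ion is M³⁺.

+3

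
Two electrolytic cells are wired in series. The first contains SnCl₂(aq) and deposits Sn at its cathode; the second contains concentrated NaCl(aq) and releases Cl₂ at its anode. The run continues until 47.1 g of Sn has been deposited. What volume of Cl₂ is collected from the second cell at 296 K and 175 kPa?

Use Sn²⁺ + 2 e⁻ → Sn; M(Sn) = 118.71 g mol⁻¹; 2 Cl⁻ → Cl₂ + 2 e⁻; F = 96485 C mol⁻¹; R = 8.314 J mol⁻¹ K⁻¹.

n(Sn) = 47.1 / 118.71 = 0.3968 mol, so n(e⁻) = 2 × 0.3968 = 0.7935 mol.
The cells are in series, so the same 0.7935 mol of electrons passes through the second cell.
2 Cl⁻ → Cl₂ + 2 e⁻ — 2 mol e⁻ per mol Cl₂, so n(Cl₂) = 0.7935/2 = 0.3968 mol.
V = nRT/P = (0.3968 × 8.314 × 296) / (175 × 10³) = 0.00558 m³ = 5.58 L.

5.58 L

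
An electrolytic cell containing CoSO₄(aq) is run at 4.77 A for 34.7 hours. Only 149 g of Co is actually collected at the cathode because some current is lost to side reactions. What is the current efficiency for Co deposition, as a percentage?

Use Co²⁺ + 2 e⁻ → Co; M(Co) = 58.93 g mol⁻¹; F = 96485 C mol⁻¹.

81.9 %

Q = I·t = 4.770 × 124920 = 595900 C; n(e⁻) = 595900/96485 = 6.176 mol.
Theoretical n(Co) = n(e⁻)/2 = 3.088 mol, i.e. m_theo = 3.088 × 58.93 = 182.0 g.
Efficiency = m_actual / m_theo = 149 / 182.0 = 81.9 %.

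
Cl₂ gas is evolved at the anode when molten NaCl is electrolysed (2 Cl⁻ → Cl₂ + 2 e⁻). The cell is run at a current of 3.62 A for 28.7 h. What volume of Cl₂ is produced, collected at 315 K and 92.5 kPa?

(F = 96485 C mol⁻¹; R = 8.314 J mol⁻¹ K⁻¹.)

Q = I·t = 3.620 A × 103320 s = 374000 C.
n(e⁻) = Q/F = 374000 / 96485 = 3.876 mol.
2 electrons are transferred per Cl₂ molecule, so n(Cl₂) = 3.876 / 2 = 1.938 mol.
V = nRT/P = (1.938 × 8.314 × 315) / (92.5 × 10³ Pa) = 0.0549 m³ = 54.9 L.

54.9 L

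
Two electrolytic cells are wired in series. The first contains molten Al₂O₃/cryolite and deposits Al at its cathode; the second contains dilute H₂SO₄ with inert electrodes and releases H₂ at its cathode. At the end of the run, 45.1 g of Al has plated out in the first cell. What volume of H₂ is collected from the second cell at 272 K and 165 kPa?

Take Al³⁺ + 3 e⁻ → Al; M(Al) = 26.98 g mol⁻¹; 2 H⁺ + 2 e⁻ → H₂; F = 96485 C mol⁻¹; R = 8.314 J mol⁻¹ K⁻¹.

n(Al) = 45.1 / 26.98 = 1.672 mol, so n(e⁻) = 3 × 1.672 = 5.015 mol.
The cells are in series, so the same 5.015 mol of electrons passes through the second cell.
2 H⁺ + 2 e⁻ → H₂ — 2 mol e⁻ per mol H₂, so n(H₂) = 5.015/2 = 2.507 mol.
V = nRT/P = (2.507 × 8.314 × 272) / (165 × 10³) = 0.0344 m³ = 34.4 L.

34.4 L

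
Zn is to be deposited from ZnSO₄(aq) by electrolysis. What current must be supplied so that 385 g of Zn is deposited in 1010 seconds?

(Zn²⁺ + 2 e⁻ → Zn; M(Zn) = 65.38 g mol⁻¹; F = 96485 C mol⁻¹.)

1130 A

n(Zn) = 385 / 65.38 = 5.889 mol.
n(e⁻) = 2 × 5.889 = 11.78 mol.
Q = n(e⁻)·F = 11.78 × 96485 = 1136000 C.
I = Q/t = 1136000 / 1010.0 s = 1130 A.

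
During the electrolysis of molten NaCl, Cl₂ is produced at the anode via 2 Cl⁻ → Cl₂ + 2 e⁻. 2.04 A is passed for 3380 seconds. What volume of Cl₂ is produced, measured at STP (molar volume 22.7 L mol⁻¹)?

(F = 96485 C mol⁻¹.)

Q = I·t = 2.040 A × 3380.0 s = 6895 C.
n(e⁻) = Q/F = 6895 / 96485 = 0.07146 mol.
2 electrons are transferred per Cl₂ molecule, so n(Cl₂) = 0.07146 / 2 = 0.03573 mol.
V = n × V_m = 0.03573 × 22.7 = 0.811 L.

0.811 L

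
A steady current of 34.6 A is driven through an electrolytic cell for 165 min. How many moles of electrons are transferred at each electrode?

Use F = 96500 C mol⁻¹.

3.55 mol

Q = I·t = 34.60 A × 9900.0 s = 342500 C.
n(e⁻) = Q/F = 342500 / 96500 = 3.55 mol.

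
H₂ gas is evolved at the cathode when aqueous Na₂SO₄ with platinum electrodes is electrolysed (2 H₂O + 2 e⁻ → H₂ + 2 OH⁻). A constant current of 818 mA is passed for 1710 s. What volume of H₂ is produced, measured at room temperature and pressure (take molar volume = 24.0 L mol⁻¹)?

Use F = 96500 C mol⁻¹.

Q = I·t = 0.8180 A × 1710.0 s = 1399 C.
n(e⁻) = Q/F = 1399 / 96500 = 0.01450 mol.
2 electrons are transferred per H₂ molecule, so n(H₂) = 0.01450 / 2 = 0.007248 mol.
V = n × V_m = 0.007248 × 24.0 = 0.174 L.

0.174 L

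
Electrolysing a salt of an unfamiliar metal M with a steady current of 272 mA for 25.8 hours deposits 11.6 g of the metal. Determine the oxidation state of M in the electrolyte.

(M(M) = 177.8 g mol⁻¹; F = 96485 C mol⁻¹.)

+4

Q = I·t = 0.2720 A × 92880 s = 25260 C, so n(e⁻) = 25260/96485 = 0.2618 mol.
n(M) deposited = 11.6 / 177.8 = 0.06524 mol.
Electrons per atom = n(e⁻)/n(M) = 0.2618 / 0.06524 = 4.01 ≈ 4, so the ion is M⁴⁺.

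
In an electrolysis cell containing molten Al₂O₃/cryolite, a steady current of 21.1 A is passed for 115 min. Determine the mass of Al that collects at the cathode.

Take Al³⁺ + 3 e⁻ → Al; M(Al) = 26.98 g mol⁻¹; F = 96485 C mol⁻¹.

13.6 g

Q = I·t = 21.10 A × 6900.0 s = 145600 C.
n(e⁻) = Q/F = 145600 / 96485 = 1.509 mol.
Al³⁺ + 3 e⁻ → Al, so n(Al) = n(e⁻)/3 = 0.5030 mol.
m = n·M = 0.5030 × 26.98 = 13.6 g.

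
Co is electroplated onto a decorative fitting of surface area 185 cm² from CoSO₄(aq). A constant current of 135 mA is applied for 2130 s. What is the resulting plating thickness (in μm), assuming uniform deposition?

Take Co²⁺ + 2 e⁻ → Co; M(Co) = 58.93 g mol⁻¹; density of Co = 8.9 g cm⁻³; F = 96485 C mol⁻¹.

Q = I·t = 0.1350 × 2130.0 = 287.6 C; n(e⁻) = 0.002980 mol.
n(Co) = n(e⁻)/2 = 0.001490 mol, so m = 0.001490 × 58.93 = 0.08781 g.
Volume = m/ρ = 0.08781 / 8.9 = 0.009867 cm³.
Thickness = V/A = 0.009867 / 185 = 5.33 × 10⁻⁵ cm = 0.533 μm.

0.533 μm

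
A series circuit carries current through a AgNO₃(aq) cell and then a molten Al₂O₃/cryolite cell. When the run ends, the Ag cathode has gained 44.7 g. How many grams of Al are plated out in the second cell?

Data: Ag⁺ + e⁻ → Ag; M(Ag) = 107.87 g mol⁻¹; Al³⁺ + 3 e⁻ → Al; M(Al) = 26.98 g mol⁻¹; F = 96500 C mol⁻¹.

n(Ag) = 44.7 / 107.87 = 0.4144 mol.
Since Ag⁺ + e⁻ → Ag, n(e⁻) passed = 1 × 0.4144 = 0.4144 mol.
Cells in series carry the same charge, so the same 0.4144 mol of electrons passes through cell 2.
Al³⁺ + 3 e⁻ → Al, so n(Al) = 0.4144 / 3 = 0.1381 mol.
m(Al) = 0.1381 × 26.98 = 3.73 g.

3.73 g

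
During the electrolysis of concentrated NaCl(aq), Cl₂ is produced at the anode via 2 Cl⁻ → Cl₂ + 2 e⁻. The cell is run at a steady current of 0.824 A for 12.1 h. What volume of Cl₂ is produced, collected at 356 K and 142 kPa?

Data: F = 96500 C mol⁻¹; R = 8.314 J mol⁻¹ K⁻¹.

Q = I·t = 0.8240 A × 43560 s = 35890 C.
n(e⁻) = Q/F = 35890 / 96500 = 0.3720 mol.
2 electrons are transferred per Cl₂ molecule, so n(Cl₂) = 0.3720 / 2 = 0.1860 mol.
V = nRT/P = (0.1860 × 8.314 × 356) / (142 × 10³ Pa) = 0.00388 m³ = 3.88 L.

3.88 L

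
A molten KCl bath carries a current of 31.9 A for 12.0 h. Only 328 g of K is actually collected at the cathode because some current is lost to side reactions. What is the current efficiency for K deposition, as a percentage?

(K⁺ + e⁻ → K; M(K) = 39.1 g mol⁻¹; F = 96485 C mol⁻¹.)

Q = I·t = 31.90 × 43200 = 1378000 C; n(e⁻) = 1378000/96485 = 14.28 mol.
Theoretical n(K) = n(e⁻)/1 = 14.28 mol, i.e. m_theo = 14.28 × 39.1 = 558.5 g.
Efficiency = m_actual / m_theo = 328 / 558.5 = 58.7 %.

58.7 %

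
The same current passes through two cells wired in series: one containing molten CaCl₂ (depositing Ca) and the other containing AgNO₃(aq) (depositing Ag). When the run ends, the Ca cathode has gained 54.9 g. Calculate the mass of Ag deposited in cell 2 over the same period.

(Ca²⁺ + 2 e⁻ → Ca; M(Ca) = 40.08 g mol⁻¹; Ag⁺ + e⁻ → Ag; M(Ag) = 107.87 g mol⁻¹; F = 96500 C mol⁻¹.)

n(Ca) = 54.9 / 40.08 = 1.370 mol.
Since Ca²⁺ + 2 e⁻ → Ca, n(e⁻) passed = 2 × 1.370 = 2.740 mol.
Cells in series carry the same charge, so the same 2.740 mol of electrons passes through cell 2.
Ag⁺ + e⁻ → Ag, so n(Ag) = 2.740 / 1 = 2.740 mol.
m(Ag) = 2.740 × 107.87 = 296 g.

296 g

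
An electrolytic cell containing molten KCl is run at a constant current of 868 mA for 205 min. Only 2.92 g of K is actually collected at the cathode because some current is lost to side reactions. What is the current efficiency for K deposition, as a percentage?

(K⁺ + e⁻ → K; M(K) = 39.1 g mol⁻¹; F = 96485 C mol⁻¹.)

Q = I·t = 0.8680 × 12300 = 10680 C; n(e⁻) = 10680/96485 = 0.1107 mol.
Theoretical n(K) = n(e⁻)/1 = 0.1107 mol, i.e. m_theo = 0.1107 × 39.1 = 4.327 g.
Efficiency = m_actual / m_theo = 2.92 / 4.327 = 67.5 %.

67.5 %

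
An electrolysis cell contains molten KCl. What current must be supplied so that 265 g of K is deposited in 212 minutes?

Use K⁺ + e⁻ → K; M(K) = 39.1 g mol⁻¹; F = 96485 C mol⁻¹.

51.4 A

n(K) = 265 / 39.1 = 6.777 mol.
n(e⁻) = 1 × 6.777 = 6.777 mol.
Q = n(e⁻)·F = 6.777 × 96485 = 653900 C.
I = Q/t = 653900 / 12720 s = 51.4 A.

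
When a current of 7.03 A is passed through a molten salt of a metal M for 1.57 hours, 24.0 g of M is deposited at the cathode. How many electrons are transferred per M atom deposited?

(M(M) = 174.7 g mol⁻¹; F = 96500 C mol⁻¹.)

Q = I·t = 7.030 A × 5652.0 s = 39730 C, so n(e⁻) = 39730/96500 = 0.4117 mol.
n(M) deposited = 24.0 / 174.7 = 0.1374 mol.
Electrons per atom = n(e⁻)/n(M) = 0.4117 / 0.1374 = 3.00 ≈ 3, so the ion is M³⁺.

3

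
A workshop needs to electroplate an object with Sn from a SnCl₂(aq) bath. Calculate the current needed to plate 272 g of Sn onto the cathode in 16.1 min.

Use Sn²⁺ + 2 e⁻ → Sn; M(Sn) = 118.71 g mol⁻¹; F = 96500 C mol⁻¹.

458 A

n(Sn) = 272 / 118.71 = 2.291 mol.
n(e⁻) = 2 × 2.291 = 4.583 mol.
Q = n(e⁻)·F = 4.583 × 96500 = 442200 C.
I = Q/t = 442200 / 966.00 s = 458 A.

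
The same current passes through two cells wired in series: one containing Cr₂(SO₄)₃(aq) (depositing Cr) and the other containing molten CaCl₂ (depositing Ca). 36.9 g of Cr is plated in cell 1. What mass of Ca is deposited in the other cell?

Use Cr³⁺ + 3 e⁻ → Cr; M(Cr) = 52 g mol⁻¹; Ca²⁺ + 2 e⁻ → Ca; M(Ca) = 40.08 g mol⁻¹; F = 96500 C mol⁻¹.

42.7 g

n(Cr) = 36.9 / 52 = 0.7096 mol.
Since Cr³⁺ + 3 e⁻ → Cr, n(e⁻) passed = 3 × 0.7096 = 2.129 mol.
Cells in series carry the same charge, so the same 2.129 mol of electrons passes through cell 2.
Ca²⁺ + 2 e⁻ → Ca, so n(Ca) = 2.129 / 2 = 1.064 mol.
m(Ca) = 1.064 × 40.08 = 42.7 g.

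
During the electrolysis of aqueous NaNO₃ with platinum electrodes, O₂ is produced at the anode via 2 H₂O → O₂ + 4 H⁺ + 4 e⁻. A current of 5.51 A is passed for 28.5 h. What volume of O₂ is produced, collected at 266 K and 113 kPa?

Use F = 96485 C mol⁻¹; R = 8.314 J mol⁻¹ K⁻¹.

28.7 L

Q = I·t = 5.510 A × 102600 s = 565300 C.
n(e⁻) = Q/F = 565300 / 96485 = 5.859 mol.
4 electrons are transferred per O₂ molecule, so n(O₂) = 5.859 / 4 = 1.465 mol.
V = nRT/P = (1.465 × 8.314 × 266) / (113 × 10³ Pa) = 0.0287 m³ = 28.7 L.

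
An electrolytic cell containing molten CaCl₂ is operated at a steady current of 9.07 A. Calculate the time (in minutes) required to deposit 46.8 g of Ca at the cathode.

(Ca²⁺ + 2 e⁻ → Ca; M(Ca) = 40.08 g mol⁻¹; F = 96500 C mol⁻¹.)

n(Ca) = m/M = 46.8 / 40.08 = 1.168 mol.
Each Ca atom requires 2 electrons, so n(e⁻) = 2 × 1.168 = 2.335 mol.
Q = n(e⁻)·F = 2.335 × 96500 = 225400 C.
t = Q/I = 225400 / 9.070 A = 24850 s = 414 min.

414 min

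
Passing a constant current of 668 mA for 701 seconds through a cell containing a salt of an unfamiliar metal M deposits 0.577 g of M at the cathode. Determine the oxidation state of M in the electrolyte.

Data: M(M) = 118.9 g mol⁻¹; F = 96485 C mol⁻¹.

Q = I·t = 0.6680 A × 701.00 s = 468.3 C, so n(e⁻) = 468.3/96485 = 0.004853 mol.
n(M) deposited = 0.577 / 118.9 = 0.004853 mol.
Electrons per atom = n(e⁻)/n(M) = 0.004853 / 0.004853 = 1.00 ≈ 1, so the ion is M⁺.

+1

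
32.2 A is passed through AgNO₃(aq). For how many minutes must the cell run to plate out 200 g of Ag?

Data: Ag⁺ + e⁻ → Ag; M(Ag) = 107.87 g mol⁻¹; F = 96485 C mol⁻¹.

92.6 min

n(Ag) = m/M = 200 / 107.87 = 1.854 mol.
Each Ag atom requires 1 electron, so n(e⁻) = 1 × 1.854 = 1.854 mol.
Q = n(e⁻)·F = 1.854 × 96485 = 178900 C.
t = Q/I = 178900 / 32.20 A = 5556 s = 92.6 min.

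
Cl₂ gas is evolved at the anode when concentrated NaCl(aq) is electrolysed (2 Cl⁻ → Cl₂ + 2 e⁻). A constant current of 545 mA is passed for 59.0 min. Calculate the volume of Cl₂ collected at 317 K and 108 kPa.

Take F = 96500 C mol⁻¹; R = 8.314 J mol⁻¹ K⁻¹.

Q = I·t = 0.5450 A × 3540.0 s = 1929 C.
n(e⁻) = Q/F = 1929 / 96500 = 0.01999 mol.
2 electrons are transferred per Cl₂ molecule, so n(Cl₂) = 0.01999 / 2 = 0.009996 mol.
V = nRT/P = (0.009996 × 8.314 × 317) / (108 × 10³ Pa) = 2.44 × 10⁻⁴ m³ = 0.244 L.

0.244 L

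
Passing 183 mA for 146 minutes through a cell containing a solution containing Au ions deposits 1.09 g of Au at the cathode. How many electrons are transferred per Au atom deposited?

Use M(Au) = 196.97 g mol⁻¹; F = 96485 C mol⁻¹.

Q = I·t = 0.1830 A × 8760.0 s = 1603 C, so n(e⁻) = 1603/96485 = 0.01661 mol.
n(Au) deposited = 1.09 / 196.97 = 0.005534 mol.
Electrons per atom = n(e⁻)/n(Au) = 0.01661 / 0.005534 = 3.00 ≈ 3, so the ion is Au³⁺.

3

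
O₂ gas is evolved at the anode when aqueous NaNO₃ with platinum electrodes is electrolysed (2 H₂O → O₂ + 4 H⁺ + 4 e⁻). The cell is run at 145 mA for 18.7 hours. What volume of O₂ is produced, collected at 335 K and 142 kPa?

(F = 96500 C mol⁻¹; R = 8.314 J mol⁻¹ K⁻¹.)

Q = I·t = 0.1450 A × 67320 s = 9761 C.
n(e⁻) = Q/F = 9761 / 96500 = 0.1012 mol.
4 electrons are transferred per O₂ molecule, so n(O₂) = 0.1012 / 4 = 0.02529 mol.
V = nRT/P = (0.02529 × 8.314 × 335) / (142 × 10³ Pa) = 4.96 × 10⁻⁴ m³ = 0.496 L.

0.496 L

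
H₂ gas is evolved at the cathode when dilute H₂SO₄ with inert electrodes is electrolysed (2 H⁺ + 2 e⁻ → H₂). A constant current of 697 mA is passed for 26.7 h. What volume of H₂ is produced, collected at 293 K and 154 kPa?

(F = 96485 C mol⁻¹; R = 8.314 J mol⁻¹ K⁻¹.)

Q = I·t = 0.6970 A × 96120 s = 67000 C.
n(e⁻) = Q/F = 67000 / 96485 = 0.6944 mol.
2 electrons are transferred per H₂ molecule, so n(H₂) = 0.6944 / 2 = 0.3472 mol.
V = nRT/P = (0.3472 × 8.314 × 293) / (154 × 10³ Pa) = 0.00549 m³ = 5.49 L.

5.49 L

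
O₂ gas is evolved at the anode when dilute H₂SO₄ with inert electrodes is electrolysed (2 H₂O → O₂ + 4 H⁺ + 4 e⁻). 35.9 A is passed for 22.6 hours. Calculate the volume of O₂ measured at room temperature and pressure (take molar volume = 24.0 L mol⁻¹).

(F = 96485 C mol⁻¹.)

182 L

Q = I·t = 35.90 A × 81360 s = 2921000 C.
n(e⁻) = Q/F = 2921000 / 96485 = 30.27 mol.
4 electrons are transferred per O₂ molecule, so n(O₂) = 30.27 / 4 = 7.568 mol.
V = n × V_m = 7.568 × 24.0 = 182 L.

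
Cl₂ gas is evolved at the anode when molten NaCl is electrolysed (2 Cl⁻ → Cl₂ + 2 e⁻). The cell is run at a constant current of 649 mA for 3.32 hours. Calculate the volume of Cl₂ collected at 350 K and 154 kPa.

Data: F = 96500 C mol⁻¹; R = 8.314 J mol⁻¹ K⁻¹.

Q = I·t = 0.6490 A × 11952 s = 7757 C.
n(e⁻) = Q/F = 7757 / 96500 = 0.08038 mol.
2 electrons are transferred per Cl₂ molecule, so n(Cl₂) = 0.08038 / 2 = 0.04019 mol.
V = nRT/P = (0.04019 × 8.314 × 350) / (154 × 10³ Pa) = 7.59 × 10⁻⁴ m³ = 0.759 L.

0.759 L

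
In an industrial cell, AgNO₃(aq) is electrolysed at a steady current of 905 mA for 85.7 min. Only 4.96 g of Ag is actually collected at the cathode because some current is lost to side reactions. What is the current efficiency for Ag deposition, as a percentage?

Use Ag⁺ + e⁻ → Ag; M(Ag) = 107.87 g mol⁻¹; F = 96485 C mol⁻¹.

Q = I·t = 0.9050 × 5142.0 = 4654 C; n(e⁻) = 4654/96485 = 0.04823 mol.
Theoretical n(Ag) = n(e⁻)/1 = 0.04823 mol, i.e. m_theo = 0.04823 × 107.87 = 5.203 g.
Efficiency = m_actual / m_theo = 4.96 / 5.203 = 95.3 %.

95.3 %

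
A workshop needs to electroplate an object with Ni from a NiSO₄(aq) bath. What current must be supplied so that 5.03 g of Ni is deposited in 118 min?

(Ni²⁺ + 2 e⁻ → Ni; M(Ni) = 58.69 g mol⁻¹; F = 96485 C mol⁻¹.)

n(Ni) = 5.03 / 58.69 = 0.08570 mol.
n(e⁻) = 2 × 0.08570 = 0.1714 mol.
Q = n(e⁻)·F = 0.1714 × 96485 = 16540 C.
I = Q/t = 16540 / 7080.0 s = 2.34 A.

2.34 A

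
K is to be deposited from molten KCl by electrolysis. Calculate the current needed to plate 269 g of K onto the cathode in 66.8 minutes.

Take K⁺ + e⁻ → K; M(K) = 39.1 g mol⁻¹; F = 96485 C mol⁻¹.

n(K) = 269 / 39.1 = 6.880 mol.
n(e⁻) = 1 × 6.880 = 6.880 mol.
Q = n(e⁻)·F = 6.880 × 96485 = 663800 C.
I = Q/t = 663800 / 4008.0 s = 166 A.

166 A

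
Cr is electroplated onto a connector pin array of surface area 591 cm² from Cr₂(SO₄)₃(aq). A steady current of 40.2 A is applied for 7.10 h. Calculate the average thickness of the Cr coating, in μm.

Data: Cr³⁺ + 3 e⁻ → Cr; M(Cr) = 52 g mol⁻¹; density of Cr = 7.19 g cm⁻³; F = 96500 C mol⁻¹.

Q = I·t = 40.20 × 25560 = 1028000 C; n(e⁻) = 10.65 mol.
n(Cr) = n(e⁻)/3 = 3.549 mol, so m = 3.549 × 52 = 184.6 g.
Volume = m/ρ = 184.6 / 7.19 = 25.67 cm³.
Thickness = V/A = 25.67 / 591 = 0.0434 cm = 434 μm.

434 μm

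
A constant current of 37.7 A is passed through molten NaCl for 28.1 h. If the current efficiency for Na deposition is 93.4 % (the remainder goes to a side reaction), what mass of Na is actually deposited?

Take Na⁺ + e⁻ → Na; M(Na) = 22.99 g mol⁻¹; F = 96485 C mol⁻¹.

Q = I·t = 37.70 × 101160 = 3814000 C.
n(e⁻) = 3814000/96485 = 39.53 mol; theoretically n(Na) = 39.53/1 = 39.53 mol, m_theo = 908.7 g.
At 93.4 % efficiency, m_actual = 0.934 × 908.7 = 849 g.

849 g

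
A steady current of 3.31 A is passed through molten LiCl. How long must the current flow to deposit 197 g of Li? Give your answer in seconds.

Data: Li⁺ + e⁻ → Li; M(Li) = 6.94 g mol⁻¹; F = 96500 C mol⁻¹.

8.28 × 10⁵ s

n(Li) = m/M = 197 / 6.94 = 28.39 mol.
Each Li atom requires 1 electron, so n(e⁻) = 1 × 28.39 = 28.39 mol.
Q = n(e⁻)·F = 28.39 × 96500 = 2739000 C.
t = Q/I = 2739000 / 3.310 A = 827600 s.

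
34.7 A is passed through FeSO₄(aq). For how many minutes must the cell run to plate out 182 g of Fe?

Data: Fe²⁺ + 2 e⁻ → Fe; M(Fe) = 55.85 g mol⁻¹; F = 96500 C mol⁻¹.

n(Fe) = m/M = 182 / 55.85 = 3.259 mol.
Each Fe atom requires 2 electrons, so n(e⁻) = 2 × 3.259 = 6.517 mol.
Q = n(e⁻)·F = 6.517 × 96500 = 628900 C.
t = Q/I = 628900 / 34.70 A = 18120 s = 302 min.

302 min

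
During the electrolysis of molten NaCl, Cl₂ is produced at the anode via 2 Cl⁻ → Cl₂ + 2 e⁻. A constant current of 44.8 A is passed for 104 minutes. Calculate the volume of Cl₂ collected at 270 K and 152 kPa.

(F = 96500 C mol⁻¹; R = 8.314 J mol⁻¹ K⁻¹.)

Q = I·t = 44.80 A × 6240.0 s = 279600 C.
n(e⁻) = Q/F = 279600 / 96500 = 2.897 mol.
2 electrons are transferred per Cl₂ molecule, so n(Cl₂) = 2.897 / 2 = 1.448 mol.
V = nRT/P = (1.448 × 8.314 × 270) / (152 × 10³ Pa) = 0.0214 m³ = 21.4 L.

21.4 L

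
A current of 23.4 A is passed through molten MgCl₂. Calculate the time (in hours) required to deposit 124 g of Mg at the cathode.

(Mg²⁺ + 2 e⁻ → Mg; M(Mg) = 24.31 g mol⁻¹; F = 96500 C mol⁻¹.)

11.7 h

n(Mg) = m/M = 124 / 24.31 = 5.101 mol.
Each Mg atom requires 2 electrons, so n(e⁻) = 2 × 5.101 = 10.20 mol.
Q = n(e⁻)·F = 10.20 × 96500 = 984500 C.
t = Q/I = 984500 / 23.40 A = 42070 s = 11.7 h.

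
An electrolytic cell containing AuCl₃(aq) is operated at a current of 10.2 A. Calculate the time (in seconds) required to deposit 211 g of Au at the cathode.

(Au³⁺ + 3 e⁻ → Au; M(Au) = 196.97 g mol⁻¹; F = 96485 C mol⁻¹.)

n(Au) = m/M = 211 / 196.97 = 1.071 mol.
Each Au atom requires 3 electrons, so n(e⁻) = 3 × 1.071 = 3.214 mol.
Q = n(e⁻)·F = 3.214 × 96485 = 310100 C.
t = Q/I = 310100 / 10.20 A = 30400 s.

30400 s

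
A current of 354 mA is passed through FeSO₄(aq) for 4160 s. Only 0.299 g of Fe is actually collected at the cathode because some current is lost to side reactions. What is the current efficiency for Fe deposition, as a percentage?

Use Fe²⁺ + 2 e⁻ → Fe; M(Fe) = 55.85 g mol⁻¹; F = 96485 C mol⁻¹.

70.2 %

Q = I·t = 0.3540 × 4160.0 = 1473 C; n(e⁻) = 1473/96485 = 0.01526 mol.
Theoretical n(Fe) = n(e⁻)/2 = 0.007631 mol, i.e. m_theo = 0.007631 × 55.85 = 0.4262 g.
Efficiency = m_actual / m_theo = 0.299 / 0.4262 = 70.2 %.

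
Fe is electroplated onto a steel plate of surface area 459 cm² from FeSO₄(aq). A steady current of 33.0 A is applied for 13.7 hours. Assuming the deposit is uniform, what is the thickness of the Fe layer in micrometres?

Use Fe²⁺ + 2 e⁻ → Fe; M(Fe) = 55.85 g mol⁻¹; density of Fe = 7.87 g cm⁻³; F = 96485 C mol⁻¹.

1300 μm

Q = I·t = 33.00 × 49320 = 1628000 C; n(e⁻) = 16.87 mol.
n(Fe) = n(e⁻)/2 = 8.434 mol, so m = 8.434 × 55.85 = 471.1 g.
Volume = m/ρ = 471.1 / 7.87 = 59.85 cm³.
Thickness = V/A = 59.85 / 459 = 0.130 cm = 1300 μm.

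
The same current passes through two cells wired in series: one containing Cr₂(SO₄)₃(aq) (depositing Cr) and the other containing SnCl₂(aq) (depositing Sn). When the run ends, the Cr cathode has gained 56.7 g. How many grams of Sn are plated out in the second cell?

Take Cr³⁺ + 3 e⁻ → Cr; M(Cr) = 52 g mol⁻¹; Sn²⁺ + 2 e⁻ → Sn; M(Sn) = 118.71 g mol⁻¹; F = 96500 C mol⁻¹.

194 g

n(Cr) = 56.7 / 52 = 1.090 mol.
Since Cr³⁺ + 3 e⁻ → Cr, n(e⁻) passed = 3 × 1.090 = 3.271 mol.
Cells in series carry the same charge, so the same 3.271 mol of electrons passes through cell 2.
Sn²⁺ + 2 e⁻ → Sn, so n(Sn) = 3.271 / 2 = 1.636 mol.
m(Sn) = 1.636 × 118.71 = 194 g.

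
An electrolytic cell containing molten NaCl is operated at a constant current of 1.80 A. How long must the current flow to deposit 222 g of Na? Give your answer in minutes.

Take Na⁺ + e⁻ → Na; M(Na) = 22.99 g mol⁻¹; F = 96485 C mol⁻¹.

n(Na) = m/M = 222 / 22.99 = 9.656 mol.
Each Na atom requires 1 electron, so n(e⁻) = 1 × 9.656 = 9.656 mol.
Q = n(e⁻)·F = 9.656 × 96485 = 931700 C.
t = Q/I = 931700 / 1.800 A = 517600 s = 8630 min.

8630 min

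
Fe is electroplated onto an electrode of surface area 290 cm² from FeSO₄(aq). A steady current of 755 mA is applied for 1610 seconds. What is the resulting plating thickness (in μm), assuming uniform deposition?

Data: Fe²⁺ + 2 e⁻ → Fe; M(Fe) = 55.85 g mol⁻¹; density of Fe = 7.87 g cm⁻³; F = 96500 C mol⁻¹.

Q = I·t = 0.7550 × 1610.0 = 1216 C; n(e⁻) = 0.01260 mol.
n(Fe) = n(e⁻)/2 = 0.006298 mol, so m = 0.006298 × 55.85 = 0.3518 g.
Volume = m/ρ = 0.3518 / 7.87 = 0.04470 cm³.
Thickness = V/A = 0.04470 / 290 = 1.54 × 10⁻⁴ cm = 1.54 μm.

1.54 μm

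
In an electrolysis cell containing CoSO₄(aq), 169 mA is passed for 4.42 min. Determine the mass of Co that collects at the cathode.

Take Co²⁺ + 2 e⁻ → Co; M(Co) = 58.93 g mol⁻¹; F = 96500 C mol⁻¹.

0.0137 g

Q = I·t = 0.1690 A × 265.20 s = 44.82 C.
n(e⁻) = Q/F = 44.82 / 96500 = 0.0004644 mol.
Co²⁺ + 2 e⁻ → Co, so n(Co) = n(e⁻)/2 = 0.0002322 mol.
m = n·M = 0.0002322 × 58.93 = 0.0137 g.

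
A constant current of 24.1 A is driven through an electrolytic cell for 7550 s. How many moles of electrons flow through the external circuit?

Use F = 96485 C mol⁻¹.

Q = I·t = 24.10 A × 7550.0 s = 182000 C.
n(e⁻) = Q/F = 182000 / 96485 = 1.89 mol.

1.89 mol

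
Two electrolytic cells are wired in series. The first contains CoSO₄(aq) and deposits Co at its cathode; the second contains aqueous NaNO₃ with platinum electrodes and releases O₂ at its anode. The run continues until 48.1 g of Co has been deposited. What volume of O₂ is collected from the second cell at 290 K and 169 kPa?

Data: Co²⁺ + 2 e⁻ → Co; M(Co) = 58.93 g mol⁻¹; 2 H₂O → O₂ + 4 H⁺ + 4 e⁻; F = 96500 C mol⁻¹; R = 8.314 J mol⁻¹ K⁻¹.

5.82 L

n(Co) = 48.1 / 58.93 = 0.8162 mol, so n(e⁻) = 2 × 0.8162 = 1.632 mol.
The cells are in series, so the same 1.632 mol of electrons passes through the second cell.
2 H₂O → O₂ + 4 H⁺ + 4 e⁻ — 4 mol e⁻ per mol O₂, so n(O₂) = 1.632/4 = 0.4081 mol.
V = nRT/P = (0.4081 × 8.314 × 290) / (169 × 10³) = 0.00582 m³ = 5.82 L.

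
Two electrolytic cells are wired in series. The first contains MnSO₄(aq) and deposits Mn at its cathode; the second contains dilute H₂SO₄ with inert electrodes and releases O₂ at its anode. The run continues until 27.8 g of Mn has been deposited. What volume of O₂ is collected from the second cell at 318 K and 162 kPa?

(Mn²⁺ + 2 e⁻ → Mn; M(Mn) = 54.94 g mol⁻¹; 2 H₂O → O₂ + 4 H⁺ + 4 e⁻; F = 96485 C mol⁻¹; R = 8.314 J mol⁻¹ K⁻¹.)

4.13 L

n(Mn) = 27.8 / 54.94 = 0.5060 mol, so n(e⁻) = 2 × 0.5060 = 1.012 mol.
The cells are in series, so the same 1.012 mol of electrons passes through the second cell.
2 H₂O → O₂ + 4 H⁺ + 4 e⁻ — 4 mol e⁻ per mol O₂, so n(O₂) = 1.012/4 = 0.2530 mol.
V = nRT/P = (0.2530 × 8.314 × 318) / (162 × 10³) = 0.00413 m³ = 4.13 L.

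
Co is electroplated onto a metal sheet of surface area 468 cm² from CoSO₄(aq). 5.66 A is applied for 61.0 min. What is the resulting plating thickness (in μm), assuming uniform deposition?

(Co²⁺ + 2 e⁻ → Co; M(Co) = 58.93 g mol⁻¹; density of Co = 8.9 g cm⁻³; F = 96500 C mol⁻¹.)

Q = I·t = 5.660 × 3660.0 = 20720 C; n(e⁻) = 0.2147 mol.
n(Co) = n(e⁻)/2 = 0.1073 mol, so m = 0.1073 × 58.93 = 6.325 g.
Volume = m/ρ = 6.325 / 8.9 = 0.7107 cm³.
Thickness = V/A = 0.7107 / 468 = 0.00152 cm = 15.2 μm.

15.2 μm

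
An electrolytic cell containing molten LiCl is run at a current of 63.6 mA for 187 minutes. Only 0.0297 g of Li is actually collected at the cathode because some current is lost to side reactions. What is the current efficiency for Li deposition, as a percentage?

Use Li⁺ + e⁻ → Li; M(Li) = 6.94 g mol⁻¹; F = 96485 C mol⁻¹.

57.9 %

Q = I·t = 0.06360 × 11220 = 713.6 C; n(e⁻) = 713.6/96485 = 0.007396 mol.
Theoretical n(Li) = n(e⁻)/1 = 0.007396 mol, i.e. m_theo = 0.007396 × 6.94 = 0.05133 g.
Efficiency = m_actual / m_theo = 0.0297 / 0.05133 = 57.9 %.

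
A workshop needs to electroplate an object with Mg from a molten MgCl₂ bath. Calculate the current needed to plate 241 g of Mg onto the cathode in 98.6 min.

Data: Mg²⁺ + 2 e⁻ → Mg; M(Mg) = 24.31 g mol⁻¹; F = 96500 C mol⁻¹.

n(Mg) = 241 / 24.31 = 9.914 mol.
n(e⁻) = 2 × 9.914 = 19.83 mol.
Q = n(e⁻)·F = 19.83 × 96500 = 1913000 C.
I = Q/t = 1913000 / 5916.0 s = 323 A.

323 A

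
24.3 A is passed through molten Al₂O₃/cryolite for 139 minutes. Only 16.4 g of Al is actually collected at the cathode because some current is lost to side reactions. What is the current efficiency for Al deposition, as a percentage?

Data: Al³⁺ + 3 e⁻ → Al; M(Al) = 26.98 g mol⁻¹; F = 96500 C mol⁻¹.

Q = I·t = 24.30 × 8340.0 = 202700 C; n(e⁻) = 202700/96500 = 2.100 mol.
Theoretical n(Al) = n(e⁻)/3 = 0.7000 mol, i.e. m_theo = 0.7000 × 26.98 = 18.89 g.
Efficiency = m_actual / m_theo = 16.4 / 18.89 = 86.8 %.

86.8 %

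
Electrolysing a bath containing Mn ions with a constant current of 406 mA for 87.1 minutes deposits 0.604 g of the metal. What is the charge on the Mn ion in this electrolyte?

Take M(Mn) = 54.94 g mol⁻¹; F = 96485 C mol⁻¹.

Q = I·t = 0.4060 A × 5226.0 s = 2122 C, so n(e⁻) = 2122/96485 = 0.02199 mol.
n(Mn) deposited = 0.604 / 54.94 = 0.01099 mol.
Electrons per atom = n(e⁻)/n(Mn) = 0.02199 / 0.01099 = 2.00 ≈ 2, so the ion is Mn²⁺.

+2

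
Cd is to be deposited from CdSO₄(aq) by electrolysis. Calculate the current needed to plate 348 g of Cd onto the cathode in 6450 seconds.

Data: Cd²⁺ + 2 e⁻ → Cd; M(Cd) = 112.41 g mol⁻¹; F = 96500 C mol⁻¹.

92.6 A

n(Cd) = 348 / 112.41 = 3.096 mol.
n(e⁻) = 2 × 3.096 = 6.192 mol.
Q = n(e⁻)·F = 6.192 × 96500 = 597500 C.
I = Q/t = 597500 / 6450.0 s = 92.6 A.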